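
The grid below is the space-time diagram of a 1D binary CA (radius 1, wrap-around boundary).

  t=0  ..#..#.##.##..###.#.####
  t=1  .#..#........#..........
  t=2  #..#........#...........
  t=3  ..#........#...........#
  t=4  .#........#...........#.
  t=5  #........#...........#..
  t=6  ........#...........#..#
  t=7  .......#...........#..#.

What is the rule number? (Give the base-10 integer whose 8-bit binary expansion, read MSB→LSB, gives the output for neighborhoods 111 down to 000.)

  ### -> .   bit 7 = 0  t=0,i=15
  ##. -> .   bit 6 = 0  t=0,i=8
  #.# -> .   bit 5 = 0  t=0,i=6
  #.. -> .   bit 4 = 0  t=0,i=0
  .## -> .   bit 3 = 0  t=0,i=7
  .#. -> .   bit 2 = 0  t=0,i=2
  ..# -> #   bit 1 = 1  t=0,i=1
  ... -> .   bit 0 = 0  t=1,i=6
  bits 00000010 = 2

2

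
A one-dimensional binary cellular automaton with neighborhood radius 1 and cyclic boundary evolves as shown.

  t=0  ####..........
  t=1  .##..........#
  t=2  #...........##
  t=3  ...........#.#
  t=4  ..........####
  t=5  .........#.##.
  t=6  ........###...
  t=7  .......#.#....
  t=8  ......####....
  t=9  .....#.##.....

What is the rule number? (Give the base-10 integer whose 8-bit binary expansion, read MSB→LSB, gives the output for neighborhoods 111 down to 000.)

166

  [7] ### => #  t=0,i=1
  [6] ##. => .  t=0,i=3
  [5] #.# => #  t=1,i=0
  [4] #.. => .  t=0,i=4
  [3] .## => .  t=0,i=0
  [2] .#. => #  t=1,i=13
  [1] ..# => #  t=0,i=13
  [0] ... => .  t=0,i=5
  bits 10100110 = 166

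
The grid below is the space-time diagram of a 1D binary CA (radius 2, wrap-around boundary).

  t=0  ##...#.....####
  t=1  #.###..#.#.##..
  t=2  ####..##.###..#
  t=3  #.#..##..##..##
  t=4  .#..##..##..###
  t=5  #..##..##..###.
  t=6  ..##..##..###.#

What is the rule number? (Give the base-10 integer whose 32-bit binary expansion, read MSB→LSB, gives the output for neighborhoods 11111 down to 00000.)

  ##### -> .   bit 31 = 0  t=0,i=13
  ####. -> #   bit 30 = 1  t=0,i=0
  ###.# -> .   bit 29 = 0  t=3,i=0
  ###.. -> .   bit 28 = 0  t=0,i=1
  ##.## -> .   bit 27 = 0  t=2,i=8
  ##.#. -> #   bit 26 = 1  t=3,i=1
  ##..# -> .   bit 25 = 0  t=1,i=5
  ##... -> #   bit 24 = 1  t=0,i=2
  #.### -> #   bit 23 = 1  t=1,i=2
  #.##. -> #   bit 22 = 1  t=1,i=11
  #.#.# -> #   bit 21 = 1  t=1,i=9
  #.#.. -> .   bit 20 = 0  t=3,i=2
  #..## -> #   bit 19 = 1  t=2,i=5
  #..#. -> #   bit 18 = 1  t=1,i=6
  #...# -> #   bit 17 = 1  t=0,i=3
  #.... -> #   bit 16 = 1  t=0,i=7
  .#### -> #   bit 15 = 1  t=0,i=12
  .###. -> #   bit 14 = 1  t=1,i=3
  .##.# -> .   bit 13 = 0  t=2,i=7
  .##.. -> .   bit 12 = 0  t=1,i=12
  .#.## -> #   bit 11 = 1  t=1,i=1
  .#.#. -> .   bit 10 = 0  t=1,i=8
  .#..# -> .   bit 9 = 0  t=3,i=3
  .#... -> .   bit 8 = 0  t=0,i=6
  ..### -> #   bit 7 = 1  t=0,i=11
  ..##. -> #   bit 6 = 1  t=2,i=6
  ..#.# -> #   bit 5 = 1  t=1,i=0
  ..#.. -> .   bit 4 = 0  t=0,i=5
  ...## -> .   bit 3 = 0  t=0,i=10
  ...#. -> #   bit 2 = 1  t=0,i=4
  ....# -> #   bit 1 = 1  t=0,i=9
  ..... -> .   bit 0 = 0  t=0,i=8
  bits 01000101111011111100100011100110 = 1173342438

1173342438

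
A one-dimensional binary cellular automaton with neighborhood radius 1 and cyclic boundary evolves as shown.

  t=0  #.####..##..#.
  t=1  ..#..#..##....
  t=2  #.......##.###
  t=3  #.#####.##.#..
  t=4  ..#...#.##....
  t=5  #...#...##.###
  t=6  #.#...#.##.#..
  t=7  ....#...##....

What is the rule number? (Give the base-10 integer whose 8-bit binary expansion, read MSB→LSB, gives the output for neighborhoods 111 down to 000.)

  ### -> .   bit 7 = 0  t=0,i=3
  ##. -> #   bit 6 = 1  t=0,i=5
  #.# -> .   bit 5 = 0  t=0,i=1
  #.. -> .   bit 4 = 0  t=0,i=6
  .## -> #   bit 3 = 1  t=0,i=2
  .#. -> .   bit 2 = 0  t=0,i=0
  ..# -> .   bit 1 = 0  t=0,i=7
  ... -> #   bit 0 = 1  t=1,i=0
  bits 01001001 = 73

73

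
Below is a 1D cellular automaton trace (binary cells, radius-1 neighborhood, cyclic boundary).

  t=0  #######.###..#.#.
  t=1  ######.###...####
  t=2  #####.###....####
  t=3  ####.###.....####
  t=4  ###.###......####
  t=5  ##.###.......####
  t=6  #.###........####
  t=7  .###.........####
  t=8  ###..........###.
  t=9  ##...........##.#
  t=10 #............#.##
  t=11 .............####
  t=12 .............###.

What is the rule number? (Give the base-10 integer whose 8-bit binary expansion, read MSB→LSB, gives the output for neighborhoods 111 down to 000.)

  ### -> #   bit 7 = 1  t=0,i=1
  ##. -> .   bit 6 = 0  t=0,i=6
  #.# -> #   bit 5 = 1  t=0,i=7
  #.. -> .   bit 4 = 0  t=0,i=11
  .## -> #   bit 3 = 1  t=0,i=0
  .#. -> #   bit 2 = 1  t=0,i=13
  ..# -> .   bit 1 = 0  t=0,i=12
  ... -> .   bit 0 = 0  t=1,i=11
  bits 10101100 = 172

172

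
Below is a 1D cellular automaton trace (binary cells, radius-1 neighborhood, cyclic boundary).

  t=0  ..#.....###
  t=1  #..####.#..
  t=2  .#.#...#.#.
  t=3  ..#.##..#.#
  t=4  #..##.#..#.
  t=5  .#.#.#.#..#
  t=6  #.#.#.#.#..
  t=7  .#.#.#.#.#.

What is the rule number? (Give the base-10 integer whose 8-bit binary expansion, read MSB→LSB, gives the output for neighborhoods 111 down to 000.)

  [7] ### => .  t=0,i=9
  [6] ##. => .  t=0,i=10
  [5] #.# => #  t=1,i=7
  [4] #.. => #  t=0,i=0
  [3] .## => #  t=0,i=8
  [2] .#. => .  t=0,i=2
  [1] ..# => .  t=0,i=1
  [0] ... => #  t=0,i=4
  bits 00111001 = 57

57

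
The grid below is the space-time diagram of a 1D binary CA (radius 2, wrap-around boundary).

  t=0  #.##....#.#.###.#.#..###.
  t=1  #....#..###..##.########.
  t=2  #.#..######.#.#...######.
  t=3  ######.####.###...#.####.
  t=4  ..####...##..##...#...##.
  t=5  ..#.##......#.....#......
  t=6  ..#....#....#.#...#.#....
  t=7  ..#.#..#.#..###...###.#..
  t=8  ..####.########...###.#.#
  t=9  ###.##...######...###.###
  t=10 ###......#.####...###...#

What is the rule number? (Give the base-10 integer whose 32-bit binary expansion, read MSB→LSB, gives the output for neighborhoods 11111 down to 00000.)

  nb #####: next=#  (t=1,i=18, bit31=1)
  nb ####.: next=#  (t=1,i=22, bit30=1)
  nb ###.#: next=#  (t=0,i=14, bit29=1)
  nb ###..: next=#  (t=1,i=10, bit28=1)
  nb ##.##: next=.  (t=1,i=15, bit27=0)
  nb ##.#.: next=.  (t=0,i=15, bit26=0)
  nb ##..#: next=.  (t=1,i=11, bit25=0)
  nb ##...: next=.  (t=0,i=4, bit24=0)
  nb #.###: next=.  (t=0,i=12, bit23=0)
  nb #.##.: next=.  (t=0,i=2, bit22=0)
  nb #.#.#: next=#  (t=0,i=0, bit21=1)
  nb #.#..: next=#  (t=0,i=18, bit20=1)
  nb #..##: next=#  (t=0,i=20, bit19=1)
  nb #..#.: next=.  (t=7,i=6, bit18=0)
  nb #...#: next=.  (t=2,i=16, bit17=0)
  nb #....: next=#  (t=0,i=5, bit16=1)
  nb .####: next=.  (t=1,i=17, bit15=0)
  nb .###.: next=#  (t=0,i=13, bit14=1)
  nb .##.#: next=#  (t=1,i=14, bit13=1)
  nb .##..: next=.  (t=0,i=3, bit12=0)
  nb .#.##: next=.  (t=0,i=1, bit11=0)
  nb .#.#.: next=#  (t=0,i=9, bit10=1)
  nb .#..#: next=#  (t=0,i=19, bit9=1)
  nb .#...: next=.  (t=1,i=1, bit8=0)
  nb ..###: next=#  (t=0,i=21, bit7=1)
  nb ..##.: next=.  (t=1,i=13, bit6=0)
  nb ..#.#: next=#  (t=0,i=8, bit5=1)
  nb ..#..: next=#  (t=1,i=5, bit4=1)
  nb ...##: next=.  (t=2,i=17, bit3=0)
  nb ...#.: next=.  (t=0,i=7, bit2=0)
  nb ....#: next=.  (t=0,i=6, bit1=0)
  nb .....: next=.  (t=5,i=8, bit0=0)
  bits 11110000001110010110011010110000 = 4030293680

4030293680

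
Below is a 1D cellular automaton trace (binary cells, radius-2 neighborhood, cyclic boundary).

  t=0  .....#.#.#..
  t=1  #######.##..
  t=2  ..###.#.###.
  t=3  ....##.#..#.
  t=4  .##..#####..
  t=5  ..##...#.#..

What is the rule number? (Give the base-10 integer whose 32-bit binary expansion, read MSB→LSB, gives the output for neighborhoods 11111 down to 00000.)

  #####|#  b31=1 t=1,i=2
  ####.|.  b30=0 t=1,i=5
  ###.#|#  b29=1 t=1,i=6
  ###..|#  b28=1 t=2,i=10
  ##.##|.  b27=0 t=1,i=7
  ##.#.|#  b26=1 t=2,i=5
  ##..#|#  b25=1 t=1,i=10
  ##...|.  b24=0 t=2,i=11
  #.###|.  b23=0 t=2,i=8
  #.##.|#  b22=1 t=1,i=8
  #.#.#|.  b21=0 t=0,i=7
  #.#..|#  b20=1 t=0,i=9
  #..##|.  b19=0 t=1,i=11
  #..#.|#  b18=1 t=3,i=9
  #...#|.  b17=0 t=2,i=0
  #....|.  b16=0 t=0,i=11
  .####|.  b15=0 t=1,i=1
  .###.|.  b14=0 t=2,i=3
  .##.#|#  b13=1 t=3,i=5
  .##..|#  b12=1 t=1,i=9
  .#.##|#  b11=1 t=2,i=7
  .#.#.|#  b10=1 t=0,i=6
  .#..#|#  b9=1 t=3,i=8
  .#...|.  b8=0 t=0,i=10
  ..###|.  b7=0 t=1,i=0
  ..##.|.  b6=0 t=3,i=4
  ..#.#|#  b5=1 t=0,i=5
  ..#..|.  b4=0 t=3,i=10
  ...##|.  b3=0 t=2,i=1
  ...#.|#  b2=1 t=0,i=4
  ....#|#  b1=1 t=0,i=3
  .....|#  b0=1 t=0,i=0
  bits 10110110010101000011111000100111 = 3058974247

3058974247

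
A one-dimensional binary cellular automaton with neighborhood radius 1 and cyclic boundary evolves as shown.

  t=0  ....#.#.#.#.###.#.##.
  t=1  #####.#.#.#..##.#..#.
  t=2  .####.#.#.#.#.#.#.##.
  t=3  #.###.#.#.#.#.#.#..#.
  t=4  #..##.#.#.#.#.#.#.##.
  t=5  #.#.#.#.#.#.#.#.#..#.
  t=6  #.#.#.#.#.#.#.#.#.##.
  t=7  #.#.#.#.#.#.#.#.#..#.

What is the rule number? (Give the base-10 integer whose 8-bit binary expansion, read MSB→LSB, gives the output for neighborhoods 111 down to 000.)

199

  ###|#  b7=1 t=0,i=13
  ##.|#  b6=1 t=0,i=14
  #.#|.  b5=0 t=0,i=5
  #..|.  b4=0 t=0,i=20
  .##|.  b3=0 t=0,i=12
  .#.|#  b2=1 t=0,i=4
  ..#|#  b1=1 t=0,i=3
  ...|#  b0=1 t=0,i=0
  bits 11000111 = 199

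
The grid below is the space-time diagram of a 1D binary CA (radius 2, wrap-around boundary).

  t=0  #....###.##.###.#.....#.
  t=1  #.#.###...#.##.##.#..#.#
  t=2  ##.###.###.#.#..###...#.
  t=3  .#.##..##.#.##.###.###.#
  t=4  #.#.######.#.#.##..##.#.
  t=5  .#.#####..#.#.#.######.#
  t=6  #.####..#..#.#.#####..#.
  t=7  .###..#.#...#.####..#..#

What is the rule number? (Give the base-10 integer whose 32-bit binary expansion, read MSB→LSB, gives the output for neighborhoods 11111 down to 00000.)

2275146972

  ##### -> #   bit 31 = 1  t=4,i=6
  ####. -> .   bit 30 = 0  t=4,i=8
  ###.# -> .   bit 29 = 0  t=0,i=7
  ###.. -> .   bit 28 = 0  t=1,i=6
  ##.## -> .   bit 27 = 0  t=0,i=8
  ##.#. -> #   bit 26 = 1  t=0,i=15
  ##..# -> #   bit 25 = 1  t=3,i=5
  ##... -> #   bit 24 = 1  t=1,i=7
  #.### -> #   bit 23 = 1  t=0,i=12
  #.##. -> .   bit 22 = 0  t=0,i=9
  #.#.# -> .   bit 21 = 0  t=1,i=2
  #.#.. -> #   bit 20 = 1  t=0,i=0
  #..## -> #   bit 19 = 1  t=2,i=15
  #..#. -> .   bit 18 = 0  t=1,i=20
  #...# -> #   bit 17 = 1  t=1,i=8
  #.... -> #   bit 16 = 1  t=0,i=2
  .#### -> #   bit 15 = 1  t=4,i=5
  .###. -> #   bit 14 = 1  t=0,i=6
  .##.# -> #   bit 13 = 1  t=0,i=10
  .##.. -> #   bit 12 = 1  t=3,i=4
  .#.## -> #   bit 11 = 1  t=1,i=3
  .#.#. -> #   bit 10 = 1  t=0,i=23
  .#..# -> .   bit 9 = 0  t=1,i=19
  .#... -> .   bit 8 = 0  t=0,i=1
  ..### -> #   bit 7 = 1  t=0,i=5
  ..##. -> #   bit 6 = 1  t=3,i=7
  ..#.# -> .   bit 5 = 0  t=0,i=22
  ..#.. -> #   bit 4 = 1  t=6,i=8
  ...## -> #   bit 3 = 1  t=0,i=4
  ...#. -> #   bit 2 = 1  t=0,i=21
  ....# -> .   bit 1 = 0  t=0,i=3
  ..... -> .   bit 0 = 0  t=0,i=19
  bits 10000111100110111111110011011100 = 2275146972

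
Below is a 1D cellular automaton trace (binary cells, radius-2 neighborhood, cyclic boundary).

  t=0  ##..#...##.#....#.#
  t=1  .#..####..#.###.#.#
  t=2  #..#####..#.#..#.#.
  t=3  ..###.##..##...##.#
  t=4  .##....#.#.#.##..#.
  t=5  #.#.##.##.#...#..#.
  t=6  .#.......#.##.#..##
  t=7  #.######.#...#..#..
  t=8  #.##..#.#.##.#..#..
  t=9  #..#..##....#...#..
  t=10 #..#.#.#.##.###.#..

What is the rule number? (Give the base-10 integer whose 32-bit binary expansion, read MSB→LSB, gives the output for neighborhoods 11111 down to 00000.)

1418433979

  [31] ##### => .  t=2,i=5
  [30] ####. => #  t=1,i=6
  [29] ###.# => .  t=1,i=14
  [28] ###.. => #  t=0,i=1
  [27] ##.## => .  t=3,i=5
  [26] ##.#. => #  t=0,i=10
  [25] ##..# => .  t=0,i=2
  [24] ##... => .  t=3,i=12
  [23] #.### => #  t=0,i=18
  [22] #.##. => .  t=3,i=6
  [21] #.#.# => .  t=1,i=16
  [20] #.#.. => .  t=0,i=11
  [19] #..## => #  t=1,i=3
  [18] #..#. => .  t=0,i=3
  [17] #...# => #  t=0,i=6
  [16] #.... => #  t=0,i=13
  [15] .#### => #  t=1,i=5
  [14] .###. => .  t=0,i=0
  [13] .##.# => .  t=0,i=9
  [12] .##.. => #  t=3,i=7
  [11] .#.## => .  t=0,i=17
  [10] .#.#. => #  t=1,i=0
  [9] .#..# => .  t=1,i=2
  [8] .#... => #  t=0,i=5
  [7] ..### => #  t=1,i=4
  [6] ..##. => .  t=0,i=8
  [5] ..#.# => #  t=0,i=16
  [4] ..#.. => #  t=0,i=4
  [3] ...## => #  t=0,i=7
  [2] ...#. => .  t=0,i=15
  [1] ....# => #  t=0,i=14
  [0] ..... => #  t=6,i=4
  bits 01010100100010111001010110111011 = 1418433979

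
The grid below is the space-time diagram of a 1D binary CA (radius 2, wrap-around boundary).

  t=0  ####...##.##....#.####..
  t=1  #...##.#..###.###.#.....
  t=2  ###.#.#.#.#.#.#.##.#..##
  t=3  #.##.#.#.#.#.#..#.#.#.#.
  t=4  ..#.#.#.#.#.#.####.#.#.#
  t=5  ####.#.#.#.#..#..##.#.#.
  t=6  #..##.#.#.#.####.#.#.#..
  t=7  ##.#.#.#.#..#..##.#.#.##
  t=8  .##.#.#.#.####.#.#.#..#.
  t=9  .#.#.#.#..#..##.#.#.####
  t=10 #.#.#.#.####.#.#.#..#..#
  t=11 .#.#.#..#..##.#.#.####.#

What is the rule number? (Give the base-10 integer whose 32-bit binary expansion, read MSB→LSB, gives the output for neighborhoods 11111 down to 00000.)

2781222902

  #####|#  b31=1 t=2,i=0
  ####.|.  b30=0 t=0,i=2
  ###.#|#  b29=1 t=1,i=12
  ###..|.  b28=0 t=0,i=3
  ##.##|.  b27=0 t=0,i=9
  ##.#.|#  b26=1 t=1,i=6
  ##..#|.  b25=0 t=0,i=22
  ##...|#  b24=1 t=0,i=4
  #.###|#  b23=1 t=0,i=18
  #.##.|#  b22=1 t=0,i=10
  #.#.#|.  b21=0 t=2,i=4
  #.#..|.  b20=0 t=1,i=7
  #..##|.  b19=0 t=0,i=23
  #..#.|#  b18=1 t=3,i=15
  #...#|#  b17=1 t=0,i=5
  #....|.  b16=0 t=0,i=13
  .####|.  b15=0 t=0,i=1
  .###.|.  b14=0 t=1,i=11
  .##.#|.  b13=0 t=0,i=8
  .##..|#  b12=1 t=0,i=11
  .#.##|.  b11=0 t=0,i=17
  .#.#.|#  b10=1 t=2,i=5
  .#..#|#  b9=1 t=1,i=8
  .#...|#  b8=1 t=1,i=1
  ..###|#  b7=1 t=0,i=0
  ..##.|#  b6=1 t=0,i=7
  ..#.#|#  b5=1 t=0,i=16
  ..#..|#  b4=1 t=1,i=0
  ...##|.  b3=0 t=0,i=6
  ...#.|#  b2=1 t=0,i=15
  ....#|#  b1=1 t=0,i=14
  .....|.  b0=0 t=1,i=21
  bits 10100101110001100001011111110110 = 2781222902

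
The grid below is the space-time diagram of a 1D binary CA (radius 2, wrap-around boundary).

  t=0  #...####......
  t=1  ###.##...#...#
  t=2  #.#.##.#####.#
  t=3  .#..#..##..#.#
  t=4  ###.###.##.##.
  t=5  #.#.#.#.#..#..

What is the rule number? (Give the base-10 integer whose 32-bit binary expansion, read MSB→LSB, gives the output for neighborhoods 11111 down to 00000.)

651925428

  nb #####: next=.  (t=2,i=9, bit31=0)
  nb ####.: next=.  (t=0,i=6, bit30=0)
  nb ###.#: next=#  (t=1,i=2, bit29=1)
  nb ###..: next=.  (t=0,i=7, bit28=0)
  nb ##.##: next=.  (t=1,i=3, bit27=0)
  nb ##.#.: next=#  (t=2,i=1, bit26=1)
  nb ##..#: next=#  (t=3,i=9, bit25=1)
  nb ##...: next=.  (t=0,i=8, bit24=0)
  nb #.###: next=#  (t=2,i=7, bit23=1)
  nb #.##.: next=#  (t=1,i=4, bit22=1)
  nb #.#.#: next=.  (t=2,i=2, bit21=0)
  nb #.#..: next=#  (t=3,i=1, bit20=1)
  nb #..##: next=#  (t=3,i=6, bit19=1)
  nb #..#.: next=.  (t=3,i=3, bit18=0)
  nb #...#: next=#  (t=0,i=2, bit17=1)
  nb #....: next=#  (t=0,i=9, bit16=1)
  nb .####: next=#  (t=0,i=5, bit15=1)
  nb .###.: next=.  (t=4,i=1, bit14=0)
  nb .##.#: next=.  (t=2,i=0, bit13=0)
  nb .##..: next=#  (t=1,i=5, bit12=1)
  nb .#.##: next=.  (t=2,i=3, bit11=0)
  nb .#.#.: next=#  (t=3,i=0, bit10=1)
  nb .#..#: next=#  (t=3,i=2, bit9=1)
  nb .#...: next=#  (t=0,i=1, bit8=1)
  nb ..###: next=#  (t=0,i=4, bit7=1)
  nb ..##.: next=.  (t=3,i=7, bit6=0)
  nb ..#.#: next=#  (t=3,i=11, bit5=1)
  nb ..#..: next=#  (t=0,i=0, bit4=1)
  nb ...##: next=.  (t=0,i=3, bit3=0)
  nb ...#.: next=#  (t=0,i=13, bit2=1)
  nb ....#: next=.  (t=0,i=12, bit1=0)
  nb .....: next=.  (t=0,i=10, bit0=0)
  bits 00100110110110111001011110110100 = 651925428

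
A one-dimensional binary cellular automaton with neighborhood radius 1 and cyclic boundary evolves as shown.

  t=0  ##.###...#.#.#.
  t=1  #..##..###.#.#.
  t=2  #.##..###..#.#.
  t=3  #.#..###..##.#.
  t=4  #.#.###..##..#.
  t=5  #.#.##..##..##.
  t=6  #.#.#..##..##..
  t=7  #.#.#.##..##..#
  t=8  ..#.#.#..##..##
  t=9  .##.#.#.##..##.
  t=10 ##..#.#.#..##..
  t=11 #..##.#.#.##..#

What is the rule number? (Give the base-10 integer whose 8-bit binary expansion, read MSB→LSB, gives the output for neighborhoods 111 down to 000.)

  ### -> #   bit 7 = 1  t=0,i=4
  ##. -> .   bit 6 = 0  t=0,i=1
  #.# -> .   bit 5 = 0  t=0,i=2
  #.. -> .   bit 4 = 0  t=0,i=6
  .## -> #   bit 3 = 1  t=0,i=0
  .#. -> #   bit 2 = 1  t=0,i=9
  ..# -> #   bit 1 = 1  t=0,i=8
  ... -> #   bit 0 = 1  t=0,i=7
  bits 10001111 = 143

143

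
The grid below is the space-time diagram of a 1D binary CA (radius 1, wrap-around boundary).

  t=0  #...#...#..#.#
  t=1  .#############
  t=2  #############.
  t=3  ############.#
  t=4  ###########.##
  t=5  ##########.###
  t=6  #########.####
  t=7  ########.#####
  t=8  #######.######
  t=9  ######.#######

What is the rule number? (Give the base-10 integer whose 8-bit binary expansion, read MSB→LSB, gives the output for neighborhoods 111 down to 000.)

191

  [7] ### => #  t=1,i=2
  [6] ##. => .  t=0,i=0
  [5] #.# => #  t=0,i=12
  [4] #.. => #  t=0,i=1
  [3] .## => #  t=0,i=13
  [2] .#. => #  t=0,i=4
  [1] ..# => #  t=0,i=3
  [0] ... => #  t=0,i=2
  bits 10111111 = 191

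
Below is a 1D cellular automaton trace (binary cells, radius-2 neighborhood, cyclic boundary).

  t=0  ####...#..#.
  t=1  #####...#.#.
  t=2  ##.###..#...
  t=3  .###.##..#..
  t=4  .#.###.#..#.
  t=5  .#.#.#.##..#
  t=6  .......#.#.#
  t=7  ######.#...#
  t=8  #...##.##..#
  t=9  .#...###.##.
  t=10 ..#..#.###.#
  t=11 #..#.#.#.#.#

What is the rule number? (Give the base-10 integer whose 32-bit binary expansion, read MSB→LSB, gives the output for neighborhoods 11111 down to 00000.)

  #####|.  b31=0 t=1,i=2
  ####.|#  b30=1 t=0,i=2
  ###.#|#  b29=1 t=3,i=3
  ###..|#  b28=1 t=0,i=3
  ##.##|#  b27=1 t=2,i=2
  ##.#.|.  b26=0 t=4,i=6
  ##..#|#  b25=1 t=2,i=6
  ##...|#  b24=1 t=0,i=4
  #.###|#  b23=1 t=0,i=0
  #.##.|#  b22=1 t=3,i=5
  #.#.#|.  b21=0 t=1,i=10
  #.#..|#  b20=1 t=4,i=7
  #..##|#  b19=1 t=8,i=10
  #..#.|.  b18=0 t=0,i=9
  #...#|.  b17=0 t=0,i=5
  #....|#  b16=1 t=6,i=1
  .####|#  b15=1 t=0,i=1
  .###.|.  b14=0 t=2,i=4
  .##.#|#  b13=1 t=2,i=1
  .##..|.  b12=0 t=3,i=6
  .#.##|.  b11=0 t=0,i=11
  .#.#.|.  b10=0 t=1,i=9
  .#..#|#  b9=1 t=0,i=8
  .#...|#  b8=1 t=2,i=9
  ..###|#  b7=1 t=3,i=1
  ..##.|.  b6=0 t=2,i=0
  ..#.#|#  b5=1 t=0,i=10
  ..#..|.  b4=0 t=0,i=7
  ...##|.  b3=0 t=2,i=11
  ...#.|.  b2=0 t=0,i=6
  ....#|#  b1=1 t=6,i=5
  .....|#  b0=1 t=6,i=2
  bits 01111011110110011010001110100011 = 2077860771

2077860771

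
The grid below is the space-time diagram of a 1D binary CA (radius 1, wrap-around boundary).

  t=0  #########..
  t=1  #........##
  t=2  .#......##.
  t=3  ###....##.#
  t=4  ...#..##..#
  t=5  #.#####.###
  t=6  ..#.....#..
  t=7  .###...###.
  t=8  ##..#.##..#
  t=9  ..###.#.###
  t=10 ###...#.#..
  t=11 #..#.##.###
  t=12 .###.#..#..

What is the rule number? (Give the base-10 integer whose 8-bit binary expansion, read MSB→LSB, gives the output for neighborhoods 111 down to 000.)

  ### -> .   bit 7 = 0  t=0,i=1
  ##. -> .   bit 6 = 0  t=0,i=8
  #.# -> .   bit 5 = 0  t=3,i=9
  #.. -> #   bit 4 = 1  t=0,i=9
  .## -> #   bit 3 = 1  t=0,i=0
  .#. -> #   bit 2 = 1  t=2,i=1
  ..# -> #   bit 1 = 1  t=0,i=10
  ... -> .   bit 0 = 0  t=1,i=2
  bits 00011110 = 30

30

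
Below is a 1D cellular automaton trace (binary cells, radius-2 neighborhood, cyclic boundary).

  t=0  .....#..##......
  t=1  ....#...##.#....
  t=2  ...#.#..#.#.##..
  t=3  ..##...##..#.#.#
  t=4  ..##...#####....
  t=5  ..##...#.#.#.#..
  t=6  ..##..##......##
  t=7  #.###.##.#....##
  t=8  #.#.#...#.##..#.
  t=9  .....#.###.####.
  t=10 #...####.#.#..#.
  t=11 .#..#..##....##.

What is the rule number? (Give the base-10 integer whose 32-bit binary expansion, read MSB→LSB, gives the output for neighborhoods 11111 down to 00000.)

3062176228

  ##### -> #   bit 31 = 1  t=4,i=9
  ####. -> .   bit 30 = 0  t=4,i=10
  ###.# -> #   bit 29 = 1  t=7,i=0
  ###.. -> #   bit 28 = 1  t=4,i=11
  ##.## -> .   bit 27 = 0  t=7,i=1
  ##.#. -> #   bit 26 = 1  t=1,i=10
  ##..# -> #   bit 25 = 1  t=3,i=9
  ##... -> .   bit 24 = 0  t=0,i=10
  #.### -> #   bit 23 = 1  t=7,i=2
  #.##. -> .   bit 22 = 0  t=2,i=12
  #.#.# -> .   bit 21 = 0  t=2,i=10
  #.#.. -> .   bit 20 = 0  t=1,i=11
  #..## -> .   bit 19 = 0  t=0,i=7
  #..#. -> #   bit 18 = 1  t=2,i=7
  #...# -> .   bit 17 = 0  t=1,i=6
  #.... -> #   bit 16 = 1  t=0,i=11
  .#### -> .   bit 15 = 0  t=4,i=8
  .###. -> .   bit 14 = 0  t=7,i=3
  .##.# -> .   bit 13 = 0  t=1,i=9
  .##.. -> #   bit 12 = 1  t=0,i=9
  .#.## -> #   bit 11 = 1  t=2,i=11
  .#.#. -> .   bit 10 = 0  t=2,i=4
  .#..# -> .   bit 9 = 0  t=0,i=6
  .#... -> #   bit 8 = 1  t=1,i=5
  ..### -> #   bit 7 = 1  t=4,i=7
  ..##. -> #   bit 6 = 1  t=0,i=8
  ..#.# -> #   bit 5 = 1  t=2,i=3
  ..#.. -> .   bit 4 = 0  t=0,i=5
  ...## -> .   bit 3 = 0  t=1,i=7
  ...#. -> #   bit 2 = 1  t=0,i=4
  ....# -> .   bit 1 = 0  t=0,i=3
  ..... -> .   bit 0 = 0  t=0,i=0
  bits 10110110100001010001100111100100 = 3062176228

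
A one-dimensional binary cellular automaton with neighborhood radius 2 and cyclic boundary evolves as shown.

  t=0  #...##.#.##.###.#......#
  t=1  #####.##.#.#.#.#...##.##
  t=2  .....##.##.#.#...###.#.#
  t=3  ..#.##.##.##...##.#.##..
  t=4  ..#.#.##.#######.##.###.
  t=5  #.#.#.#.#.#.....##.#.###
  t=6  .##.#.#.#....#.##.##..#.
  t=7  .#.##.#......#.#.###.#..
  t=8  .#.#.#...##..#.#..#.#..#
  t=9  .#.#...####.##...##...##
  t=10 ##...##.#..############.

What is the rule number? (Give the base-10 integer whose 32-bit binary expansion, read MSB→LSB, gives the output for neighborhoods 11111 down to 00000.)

493277289

  nb #####: next=.  (t=1,i=0, bit31=0)
  nb ####.: next=.  (t=1,i=3, bit30=0)
  nb ###.#: next=.  (t=0,i=14, bit29=0)
  nb ###..: next=#  (t=4,i=22, bit28=1)
  nb ##.##: next=#  (t=0,i=11, bit27=1)
  nb ##.#.: next=#  (t=0,i=6, bit26=1)
  nb ##..#: next=.  (t=6,i=20, bit25=0)
  nb ##...: next=#  (t=0,i=1, bit24=1)
  nb #.###: next=.  (t=0,i=12, bit23=0)
  nb #.##.: next=#  (t=0,i=9, bit22=1)
  nb #.#.#: next=#  (t=0,i=7, bit21=1)
  nb #.#..: next=.  (t=0,i=16, bit20=0)
  nb #..##: next=.  (t=6,i=0, bit19=0)
  nb #..#.: next=#  (t=6,i=21, bit18=1)
  nb #...#: next=#  (t=0,i=2, bit17=1)
  nb #....: next=.  (t=0,i=18, bit16=0)
  nb .####: next=#  (t=1,i=23, bit15=1)
  nb .###.: next=#  (t=0,i=13, bit14=1)
  nb .##.#: next=.  (t=0,i=5, bit13=0)
  nb .##..: next=#  (t=0,i=0, bit12=1)
  nb .#.##: next=.  (t=0,i=8, bit11=0)
  nb .#.#.: next=.  (t=1,i=10, bit10=0)
  nb .#..#: next=.  (t=6,i=23, bit9=0)
  nb .#...: next=.  (t=0,i=17, bit8=0)
  nb ..###: next=.  (t=2,i=17, bit7=0)
  nb ..##.: next=#  (t=0,i=4, bit6=1)
  nb ..#.#: next=#  (t=3,i=2, bit5=1)
  nb ..#..: next=.  (t=6,i=22, bit4=0)
  nb ...##: next=#  (t=0,i=3, bit3=1)
  nb ...#.: next=.  (t=3,i=1, bit2=0)
  nb ....#: next=.  (t=0,i=21, bit1=0)
  nb .....: next=#  (t=0,i=19, bit0=1)
  bits 00011101011001101101000001101001 = 493277289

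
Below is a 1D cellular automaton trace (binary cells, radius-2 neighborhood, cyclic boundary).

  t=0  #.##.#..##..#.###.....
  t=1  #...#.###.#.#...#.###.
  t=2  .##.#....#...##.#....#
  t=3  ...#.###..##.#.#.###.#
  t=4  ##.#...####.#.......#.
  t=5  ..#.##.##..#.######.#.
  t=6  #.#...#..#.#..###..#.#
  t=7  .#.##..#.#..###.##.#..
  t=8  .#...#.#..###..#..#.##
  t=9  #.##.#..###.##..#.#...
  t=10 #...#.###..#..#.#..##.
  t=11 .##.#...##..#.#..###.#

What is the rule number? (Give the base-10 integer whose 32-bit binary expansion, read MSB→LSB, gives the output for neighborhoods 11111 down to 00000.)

  nb #####: next=#  (t=5,i=15, bit31=1)
  nb ####.: next=.  (t=4,i=9, bit30=0)
  nb ###.#: next=.  (t=1,i=8, bit29=0)
  nb ###..: next=#  (t=0,i=16, bit28=1)
  nb ##.##: next=#  (t=5,i=6, bit27=1)
  nb ##.#.: next=#  (t=0,i=4, bit26=1)
  nb ##..#: next=#  (t=0,i=10, bit25=1)
  nb ##...: next=.  (t=0,i=17, bit24=0)
  nb #.###: next=.  (t=0,i=14, bit23=0)
  nb #.##.: next=.  (t=0,i=2, bit22=0)
  nb #.#.#: next=.  (t=1,i=10, bit21=0)
  nb #.#..: next=.  (t=0,i=5, bit20=0)
  nb #..##: next=#  (t=0,i=7, bit19=1)
  nb #..#.: next=.  (t=0,i=11, bit18=0)
  nb #...#: next=#  (t=1,i=2, bit17=1)
  nb #....: next=#  (t=0,i=18, bit16=1)
  nb .####: next=#  (t=4,i=8, bit15=1)
  nb .###.: next=.  (t=0,i=15, bit14=0)
  nb .##.#: next=.  (t=0,i=3, bit13=0)
  nb .##..: next=.  (t=0,i=9, bit12=0)
  nb .#.##: next=.  (t=0,i=1, bit11=0)
  nb .#.#.: next=.  (t=1,i=11, bit10=0)
  nb .#..#: next=#  (t=0,i=6, bit9=1)
  nb .#...: next=#  (t=1,i=1, bit8=1)
  nb ..###: next=#  (t=4,i=7, bit7=1)
  nb ..##.: next=#  (t=0,i=8, bit6=1)
  nb ..#.#: next=#  (t=0,i=0, bit5=1)
  nb ..#..: next=.  (t=2,i=9, bit4=0)
  nb ...##: next=.  (t=2,i=12, bit3=0)
  nb ...#.: next=.  (t=0,i=21, bit2=0)
  nb ....#: next=#  (t=0,i=20, bit1=1)
  nb .....: next=#  (t=0,i=19, bit0=1)
  bits 10011110000010111000001111100011 = 2651554787

2651554787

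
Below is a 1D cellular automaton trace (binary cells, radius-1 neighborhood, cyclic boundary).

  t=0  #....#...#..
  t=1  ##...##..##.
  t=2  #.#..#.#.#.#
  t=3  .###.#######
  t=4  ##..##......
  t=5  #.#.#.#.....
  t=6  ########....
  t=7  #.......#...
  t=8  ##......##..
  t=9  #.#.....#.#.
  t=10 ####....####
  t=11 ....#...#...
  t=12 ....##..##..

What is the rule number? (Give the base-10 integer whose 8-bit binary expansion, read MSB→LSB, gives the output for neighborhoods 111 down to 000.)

  ### -> .   bit 7 = 0  t=3,i=2
  ##. -> .   bit 6 = 0  t=1,i=1
  #.# -> #   bit 5 = 1  t=1,i=11
  #.. -> #   bit 4 = 1  t=0,i=1
  .## -> #   bit 3 = 1  t=1,i=0
  .#. -> #   bit 2 = 1  t=0,i=0
  ..# -> .   bit 1 = 0  t=0,i=4
  ... -> .   bit 0 = 0  t=0,i=2
  bits 00111100 = 60

60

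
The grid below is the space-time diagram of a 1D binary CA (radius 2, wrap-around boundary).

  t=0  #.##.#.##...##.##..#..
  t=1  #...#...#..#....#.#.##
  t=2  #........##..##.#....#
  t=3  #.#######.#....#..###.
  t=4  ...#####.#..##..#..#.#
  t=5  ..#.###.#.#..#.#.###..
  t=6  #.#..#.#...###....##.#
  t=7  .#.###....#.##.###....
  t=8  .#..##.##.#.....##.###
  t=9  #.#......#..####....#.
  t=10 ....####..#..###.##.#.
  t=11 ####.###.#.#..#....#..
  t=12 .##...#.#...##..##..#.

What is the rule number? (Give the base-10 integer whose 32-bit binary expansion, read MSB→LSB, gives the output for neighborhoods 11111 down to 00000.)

3557151275

  ##### -> #   bit 31 = 1  t=3,i=4
  ####. -> #   bit 30 = 1  t=3,i=7
  ###.# -> .   bit 29 = 0  t=3,i=8
  ###.. -> #   bit 28 = 1  t=1,i=0
  ##.## -> .   bit 27 = 0  t=0,i=14
  ##.#. -> #   bit 26 = 1  t=0,i=4
  ##..# -> .   bit 25 = 0  t=0,i=17
  ##... -> .   bit 24 = 0  t=0,i=9
  #.### -> .   bit 23 = 0  t=1,i=20
  #.##. -> .   bit 22 = 0  t=0,i=2
  #.#.# -> .   bit 21 = 0  t=0,i=5
  #.#.. -> .   bit 20 = 0  t=2,i=16
  #..## -> .   bit 19 = 0  t=2,i=12
  #..#. -> #   bit 18 = 1  t=0,i=18
  #...# -> .   bit 17 = 0  t=0,i=10
  #.... -> #   bit 16 = 1  t=1,i=13
  .#### -> #   bit 15 = 1  t=3,i=3
  .###. -> #   bit 14 = 1  t=1,i=21
  .##.# -> .   bit 13 = 0  t=0,i=3
  .##.. -> #   bit 12 = 1  t=0,i=8
  .#.## -> .   bit 11 = 0  t=0,i=1
  .#.#. -> .   bit 10 = 0  t=1,i=17
  .#..# -> #   bit 9 = 1  t=0,i=20
  .#... -> .   bit 8 = 0  t=1,i=5
  ..### -> .   bit 7 = 0  t=3,i=18
  ..##. -> .   bit 6 = 0  t=0,i=12
  ..#.# -> #   bit 5 = 1  t=0,i=0
  ..#.. -> .   bit 4 = 0  t=0,i=19
  ...## -> #   bit 3 = 1  t=0,i=11
  ...#. -> .   bit 2 = 0  t=1,i=3
  ....# -> #   bit 1 = 1  t=1,i=14
  ..... -> #   bit 0 = 1  t=2,i=3
  bits 11010100000001011101001000101011 = 3557151275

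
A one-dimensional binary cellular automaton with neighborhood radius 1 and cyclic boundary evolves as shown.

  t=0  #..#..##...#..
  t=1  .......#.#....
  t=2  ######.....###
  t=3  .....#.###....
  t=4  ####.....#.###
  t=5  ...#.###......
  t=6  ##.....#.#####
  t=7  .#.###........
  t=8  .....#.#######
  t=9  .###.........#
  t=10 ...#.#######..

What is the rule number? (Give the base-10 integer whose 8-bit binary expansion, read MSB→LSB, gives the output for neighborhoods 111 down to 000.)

65

  ### -> .   bit 7 = 0  t=2,i=0
  ##. -> #   bit 6 = 1  t=0,i=7
  #.# -> .   bit 5 = 0  t=1,i=8
  #.. -> .   bit 4 = 0  t=0,i=1
  .## -> .   bit 3 = 0  t=0,i=6
  .#. -> .   bit 2 = 0  t=0,i=0
  ..# -> .   bit 1 = 0  t=0,i=2
  ... -> #   bit 0 = 1  t=0,i=9
  bits 01000001 = 65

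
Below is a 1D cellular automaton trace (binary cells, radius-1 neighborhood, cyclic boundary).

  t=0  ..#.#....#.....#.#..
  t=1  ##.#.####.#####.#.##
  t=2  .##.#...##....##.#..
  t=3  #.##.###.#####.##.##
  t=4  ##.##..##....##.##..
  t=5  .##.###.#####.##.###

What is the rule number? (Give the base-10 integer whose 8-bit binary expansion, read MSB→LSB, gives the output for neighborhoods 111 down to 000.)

115

  ###|.  b7=0 t=1,i=0
  ##.|#  b6=1 t=1,i=1
  #.#|#  b5=1 t=0,i=3
  #..|#  b4=1 t=0,i=5
  .##|.  b3=0 t=1,i=5
  .#.|.  b2=0 t=0,i=2
  ..#|#  b1=1 t=0,i=1
  ...|#  b0=1 t=0,i=0
  bits 01110011 = 115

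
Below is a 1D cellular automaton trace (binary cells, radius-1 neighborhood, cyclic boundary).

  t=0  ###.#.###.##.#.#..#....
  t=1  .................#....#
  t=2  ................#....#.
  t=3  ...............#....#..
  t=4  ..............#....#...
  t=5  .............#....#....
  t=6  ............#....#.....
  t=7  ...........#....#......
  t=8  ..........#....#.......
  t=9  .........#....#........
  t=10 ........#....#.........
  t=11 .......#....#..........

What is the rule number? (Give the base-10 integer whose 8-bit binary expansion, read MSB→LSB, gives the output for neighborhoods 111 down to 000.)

2

  ### -> .   bit 7 = 0  t=0,i=1
  ##. -> .   bit 6 = 0  t=0,i=2
  #.# -> .   bit 5 = 0  t=0,i=3
  #.. -> .   bit 4 = 0  t=0,i=16
  .## -> .   bit 3 = 0  t=0,i=0
  .#. -> .   bit 2 = 0  t=0,i=4
  ..# -> #   bit 1 = 1  t=0,i=17
  ... -> .   bit 0 = 0  t=0,i=20
  bits 00000010 = 2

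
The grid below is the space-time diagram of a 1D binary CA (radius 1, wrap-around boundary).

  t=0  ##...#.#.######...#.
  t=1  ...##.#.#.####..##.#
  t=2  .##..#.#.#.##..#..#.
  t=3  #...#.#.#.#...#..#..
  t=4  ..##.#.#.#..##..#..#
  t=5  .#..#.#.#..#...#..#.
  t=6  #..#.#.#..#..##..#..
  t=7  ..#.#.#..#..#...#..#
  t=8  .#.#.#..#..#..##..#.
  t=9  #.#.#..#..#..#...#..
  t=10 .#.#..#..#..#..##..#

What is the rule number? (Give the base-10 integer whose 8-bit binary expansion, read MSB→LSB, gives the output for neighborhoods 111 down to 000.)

  ###|#  b7=1 t=0,i=10
  ##.|.  b6=0 t=0,i=1
  #.#|#  b5=1 t=0,i=6
  #..|.  b4=0 t=0,i=2
  .##|.  b3=0 t=0,i=0
  .#.|.  b2=0 t=0,i=5
  ..#|#  b1=1 t=0,i=4
  ...|#  b0=1 t=0,i=3
  bits 10100011 = 163

163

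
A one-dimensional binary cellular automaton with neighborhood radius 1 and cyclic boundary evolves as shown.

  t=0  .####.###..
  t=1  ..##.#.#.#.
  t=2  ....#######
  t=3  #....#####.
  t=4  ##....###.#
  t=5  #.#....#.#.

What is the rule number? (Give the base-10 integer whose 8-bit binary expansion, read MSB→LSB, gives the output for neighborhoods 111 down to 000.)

180

  ### -> #   bit 7 = 1  t=0,i=2
  ##. -> .   bit 6 = 0  t=0,i=4
  #.# -> #   bit 5 = 1  t=0,i=5
  #.. -> #   bit 4 = 1  t=0,i=9
  .## -> .   bit 3 = 0  t=0,i=1
  .#. -> #   bit 2 = 1  t=1,i=5
  ..# -> .   bit 1 = 0  t=0,i=0
  ... -> .   bit 0 = 0  t=0,i=10
  bits 10110100 = 180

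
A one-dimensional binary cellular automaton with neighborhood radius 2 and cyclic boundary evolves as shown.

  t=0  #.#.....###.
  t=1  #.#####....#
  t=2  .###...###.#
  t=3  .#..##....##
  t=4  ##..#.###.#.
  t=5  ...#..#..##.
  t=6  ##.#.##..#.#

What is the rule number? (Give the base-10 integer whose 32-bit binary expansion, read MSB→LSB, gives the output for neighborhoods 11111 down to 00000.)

  #####|.  b31=0 t=1,i=4
  ####.|.  b30=0 t=1,i=5
  ###.#|.  b29=0 t=0,i=10
  ###..|.  b28=0 t=1,i=6
  ##.##|#  b27=1 t=1,i=1
  ##.#.|#  b26=1 t=0,i=11
  ##..#|.  b25=0 t=4,i=2
  ##...|#  b24=1 t=1,i=7
  #.###|#  b23=1 t=1,i=2
  #.##.|.  b22=0 t=4,i=0
  #.#.#|#  b21=1 t=0,i=0
  #.#..|#  b20=1 t=0,i=2
  #..##|.  b19=0 t=3,i=3
  #..#.|#  b18=1 t=4,i=3
  #...#|#  b17=1 t=2,i=5
  #....|#  b16=1 t=0,i=4
  .####|#  b15=1 t=1,i=3
  .###.|.  b14=0 t=0,i=9
  .##.#|.  b13=0 t=1,i=0
  .##..|.  b12=0 t=3,i=5
  .#.##|.  b11=0 t=2,i=0
  .#.#.|.  b10=0 t=0,i=1
  .#..#|.  b9=0 t=3,i=2
  .#...|#  b8=1 t=0,i=3
  ..###|.  b7=0 t=0,i=8
  ..##.|#  b6=1 t=1,i=11
  ..#.#|.  b5=0 t=4,i=4
  ..#..|#  b4=1 t=5,i=3
  ...##|.  b3=0 t=0,i=7
  ...#.|.  b2=0 t=5,i=2
  ....#|#  b1=1 t=0,i=6
  .....|#  b0=1 t=0,i=5
  bits 00001101101101111000000101010011 = 230130003

230130003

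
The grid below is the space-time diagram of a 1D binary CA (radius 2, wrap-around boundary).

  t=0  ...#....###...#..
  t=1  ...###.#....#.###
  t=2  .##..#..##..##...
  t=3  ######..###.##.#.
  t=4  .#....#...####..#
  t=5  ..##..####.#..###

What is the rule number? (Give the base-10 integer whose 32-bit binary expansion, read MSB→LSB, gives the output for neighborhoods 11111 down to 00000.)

  #####|.  b31=0 t=3,i=2
  ####.|.  b30=0 t=3,i=4
  ###.#|#  b29=1 t=1,i=5
  ###..|.  b28=0 t=0,i=10
  ##.##|#  b27=1 t=3,i=11
  ##.#.|.  b26=0 t=1,i=6
  ##..#|#  b25=1 t=2,i=3
  ##...|.  b24=0 t=0,i=11
  #.###|.  b23=0 t=1,i=14
  #.##.|#  b22=1 t=3,i=12
  #.#.#|.  b21=0 t=3,i=15
  #.#..|.  b20=0 t=1,i=7
  #..##|.  b19=0 t=2,i=7
  #..#.|#  b18=1 t=2,i=4
  #...#|#  b17=1 t=0,i=12
  #....|#  b16=1 t=0,i=5
  .####|#  b15=1 t=3,i=1
  .###.|.  b14=0 t=0,i=9
  .##.#|#  b13=1 t=3,i=13
  .##..|#  b12=1 t=2,i=2
  .#.##|#  b11=1 t=1,i=13
  .#.#.|.  b10=0 t=4,i=0
  .#..#|.  b9=0 t=2,i=6
  .#...|#  b8=1 t=0,i=4
  ..###|.  b7=0 t=0,i=8
  ..##.|#  b6=1 t=2,i=1
  ..#.#|#  b5=1 t=1,i=12
  ..#..|#  b4=1 t=0,i=3
  ...##|#  b3=1 t=0,i=7
  ...#.|.  b2=0 t=0,i=2
  ....#|.  b1=0 t=0,i=1
  .....|.  b0=0 t=0,i=0
  bits 00101010010001111011100101111000 = 709343608

709343608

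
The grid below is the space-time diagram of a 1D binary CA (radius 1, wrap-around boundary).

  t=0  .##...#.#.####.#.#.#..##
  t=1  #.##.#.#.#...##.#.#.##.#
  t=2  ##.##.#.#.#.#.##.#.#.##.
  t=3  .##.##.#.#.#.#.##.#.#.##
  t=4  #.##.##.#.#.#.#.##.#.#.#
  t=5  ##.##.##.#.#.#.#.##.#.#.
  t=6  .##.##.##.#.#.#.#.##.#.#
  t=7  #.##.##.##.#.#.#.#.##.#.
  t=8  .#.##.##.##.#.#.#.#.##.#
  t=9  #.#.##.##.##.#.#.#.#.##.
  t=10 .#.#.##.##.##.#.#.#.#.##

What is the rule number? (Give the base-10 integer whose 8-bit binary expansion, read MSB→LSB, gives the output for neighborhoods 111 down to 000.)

  ### -> .   bit 7 = 0  t=0,i=11
  ##. -> #   bit 6 = 1  t=0,i=2
  #.# -> #   bit 5 = 1  t=0,i=0
  #.. -> #   bit 4 = 1  t=0,i=3
  .## -> .   bit 3 = 0  t=0,i=1
  .#. -> .   bit 2 = 0  t=0,i=6
  ..# -> #   bit 1 = 1  t=0,i=5
  ... -> .   bit 0 = 0  t=0,i=4
  bits 01110010 = 114

114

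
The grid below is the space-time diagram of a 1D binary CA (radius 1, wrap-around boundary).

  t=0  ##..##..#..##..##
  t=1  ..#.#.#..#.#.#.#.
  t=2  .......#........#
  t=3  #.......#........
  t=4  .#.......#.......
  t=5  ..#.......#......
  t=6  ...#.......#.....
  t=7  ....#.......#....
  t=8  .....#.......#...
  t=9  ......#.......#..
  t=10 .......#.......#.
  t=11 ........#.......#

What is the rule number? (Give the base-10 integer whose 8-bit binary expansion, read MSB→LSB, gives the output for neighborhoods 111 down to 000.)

24

  nb ###: next=.  (t=0,i=0, bit7=0)
  nb ##.: next=.  (t=0,i=1, bit6=0)
  nb #.#: next=.  (t=1,i=3, bit5=0)
  nb #..: next=#  (t=0,i=2, bit4=1)
  nb .##: next=#  (t=0,i=4, bit3=1)
  nb .#.: next=.  (t=0,i=8, bit2=0)
  nb ..#: next=.  (t=0,i=3, bit1=0)
  nb ...: next=.  (t=1,i=0, bit0=0)
  bits 00011000 = 24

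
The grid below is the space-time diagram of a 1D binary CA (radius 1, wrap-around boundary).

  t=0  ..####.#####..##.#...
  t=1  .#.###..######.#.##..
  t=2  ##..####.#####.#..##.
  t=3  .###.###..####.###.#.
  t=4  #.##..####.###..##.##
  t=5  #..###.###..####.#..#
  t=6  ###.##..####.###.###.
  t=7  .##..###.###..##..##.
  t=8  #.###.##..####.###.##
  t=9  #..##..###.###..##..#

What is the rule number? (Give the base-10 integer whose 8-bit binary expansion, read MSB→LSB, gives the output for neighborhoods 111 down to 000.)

214

  ###|#  b7=1 t=0,i=3
  ##.|#  b6=1 t=0,i=5
  #.#|.  b5=0 t=0,i=6
  #..|#  b4=1 t=0,i=12
  .##|.  b3=0 t=0,i=2
  .#.|#  b2=1 t=0,i=17
  ..#|#  b1=1 t=0,i=1
  ...|.  b0=0 t=0,i=0
  bits 11010110 = 214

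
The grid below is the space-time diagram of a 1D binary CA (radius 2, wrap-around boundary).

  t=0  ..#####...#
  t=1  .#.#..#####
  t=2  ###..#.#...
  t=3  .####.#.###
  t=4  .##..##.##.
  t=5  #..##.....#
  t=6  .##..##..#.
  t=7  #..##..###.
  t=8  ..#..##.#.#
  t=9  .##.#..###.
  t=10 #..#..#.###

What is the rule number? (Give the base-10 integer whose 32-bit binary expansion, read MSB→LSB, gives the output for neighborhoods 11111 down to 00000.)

397395228

  [31] ##### => .  t=0,i=4
  [30] ####. => .  t=0,i=5
  [29] ###.# => .  t=1,i=10
  [28] ###.. => #  t=0,i=6
  [27] ##.## => .  t=3,i=0
  [26] ##.#. => #  t=1,i=0
  [25] ##..# => #  t=2,i=3
  [24] ##... => #  t=0,i=7
  [23] #.### => #  t=3,i=1
  [22] #.##. => .  t=4,i=8
  [21] #.#.# => #  t=1,i=1
  [20] #.#.. => .  t=1,i=3
  [19] #..## => #  t=0,i=1
  [18] #..#. => #  t=2,i=4
  [17] #...# => #  t=0,i=8
  [16] #.... => #  t=5,i=6
  [15] .#### => #  t=0,i=3
  [14] .###. => #  t=2,i=1
  [13] .##.# => .  t=4,i=6
  [12] .##.. => .  t=4,i=2
  [11] .#.## => .  t=3,i=7
  [10] .#.#. => #  t=1,i=2
  [9] .#..# => .  t=0,i=0
  [8] .#... => #  t=2,i=8
  [7] ..### => .  t=0,i=2
  [6] ..##. => .  t=4,i=1
  [5] ..#.# => .  t=2,i=5
  [4] ..#.. => #  t=0,i=10
  [3] ...## => #  t=2,i=10
  [2] ...#. => #  t=0,i=9
  [1] ....# => .  t=5,i=8
  [0] ..... => .  t=5,i=7
  bits 00010111101011111100010100011100 = 397395228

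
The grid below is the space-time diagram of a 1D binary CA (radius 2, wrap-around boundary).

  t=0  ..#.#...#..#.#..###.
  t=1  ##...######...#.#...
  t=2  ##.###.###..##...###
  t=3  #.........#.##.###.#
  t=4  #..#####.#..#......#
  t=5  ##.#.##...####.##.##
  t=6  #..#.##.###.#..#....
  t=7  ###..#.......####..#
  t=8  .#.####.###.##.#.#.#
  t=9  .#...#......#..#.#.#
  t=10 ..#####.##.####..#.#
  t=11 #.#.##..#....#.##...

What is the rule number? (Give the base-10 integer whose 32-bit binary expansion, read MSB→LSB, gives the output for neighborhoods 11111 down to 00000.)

  nb #####: next=#  (t=1,i=7, bit31=1)
  nb ####.: next=#  (t=1,i=9, bit30=1)
  nb ###.#: next=.  (t=2,i=1, bit29=0)
  nb ###..: next=.  (t=0,i=18, bit28=0)
  nb ##.##: next=.  (t=2,i=2, bit27=0)
  nb ##.#.: next=.  (t=4,i=8, bit26=0)
  nb ##..#: next=#  (t=2,i=10, bit25=1)
  nb ##...: next=.  (t=0,i=19, bit24=0)
  nb #.###: next=.  (t=2,i=3, bit23=0)
  nb #.##.: next=#  (t=3,i=12, bit22=1)
  nb #.#.#: next=#  (t=5,i=3, bit21=1)
  nb #.#..: next=.  (t=0,i=4, bit20=0)
  nb #..##: next=.  (t=0,i=15, bit19=0)
  nb #..#.: next=#  (t=0,i=10, bit18=1)
  nb #...#: next=#  (t=0,i=0, bit17=1)
  nb #....: next=.  (t=3,i=2, bit16=0)
  nb .####: next=.  (t=1,i=6, bit15=0)
  nb .###.: next=.  (t=0,i=17, bit14=0)
  nb .##.#: next=.  (t=3,i=13, bit13=0)
  nb .##..: next=#  (t=1,i=1, bit12=1)
  nb .#.##: next=.  (t=3,i=11, bit11=0)
  nb .#.#.: next=.  (t=0,i=3, bit10=0)
  nb .#..#: next=#  (t=0,i=9, bit9=1)
  nb .#...: next=#  (t=0,i=5, bit8=1)
  nb ..###: next=#  (t=0,i=16, bit7=1)
  nb ..##.: next=#  (t=1,i=0, bit6=1)
  nb ..#.#: next=.  (t=0,i=2, bit5=0)
  nb ..#..: next=#  (t=0,i=8, bit4=1)
  nb ...##: next=#  (t=1,i=4, bit3=1)
  nb ...#.: next=#  (t=0,i=1, bit2=1)
  nb ....#: next=.  (t=3,i=8, bit1=0)
  nb .....: next=#  (t=3,i=3, bit0=1)
  bits 11000010011001100001001111011101 = 3261469661

3261469661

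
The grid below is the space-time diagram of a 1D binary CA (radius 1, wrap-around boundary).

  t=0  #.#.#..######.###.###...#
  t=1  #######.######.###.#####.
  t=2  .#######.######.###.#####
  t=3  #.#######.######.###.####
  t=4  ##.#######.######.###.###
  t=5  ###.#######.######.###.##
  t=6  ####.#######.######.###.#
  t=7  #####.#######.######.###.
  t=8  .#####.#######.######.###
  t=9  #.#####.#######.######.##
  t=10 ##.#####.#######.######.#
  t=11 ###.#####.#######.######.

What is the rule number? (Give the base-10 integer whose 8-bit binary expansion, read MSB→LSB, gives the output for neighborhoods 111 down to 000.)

247

  ###|#  b7=1 t=0,i=8
  ##.|#  b6=1 t=0,i=0
  #.#|#  b5=1 t=0,i=1
  #..|#  b4=1 t=0,i=5
  .##|.  b3=0 t=0,i=7
  .#.|#  b2=1 t=0,i=2
  ..#|#  b1=1 t=0,i=6
  ...|#  b0=1 t=0,i=22
  bits 11110111 = 247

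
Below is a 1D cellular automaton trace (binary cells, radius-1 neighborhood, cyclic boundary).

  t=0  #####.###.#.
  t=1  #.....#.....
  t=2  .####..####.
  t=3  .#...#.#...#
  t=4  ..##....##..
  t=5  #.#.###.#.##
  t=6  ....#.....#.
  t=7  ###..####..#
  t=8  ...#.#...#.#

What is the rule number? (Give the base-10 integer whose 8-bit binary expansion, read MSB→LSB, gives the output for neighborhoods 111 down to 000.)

  nb ###: next=.  (t=0,i=1, bit7=0)
  nb ##.: next=.  (t=0,i=4, bit6=0)
  nb #.#: next=.  (t=0,i=5, bit5=0)
  nb #..: next=#  (t=1,i=1, bit4=1)
  nb .##: next=#  (t=0,i=0, bit3=1)
  nb .#.: next=.  (t=0,i=10, bit2=0)
  nb ..#: next=.  (t=1,i=5, bit1=0)
  nb ...: next=#  (t=1,i=2, bit0=1)
  bits 00011001 = 25

25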